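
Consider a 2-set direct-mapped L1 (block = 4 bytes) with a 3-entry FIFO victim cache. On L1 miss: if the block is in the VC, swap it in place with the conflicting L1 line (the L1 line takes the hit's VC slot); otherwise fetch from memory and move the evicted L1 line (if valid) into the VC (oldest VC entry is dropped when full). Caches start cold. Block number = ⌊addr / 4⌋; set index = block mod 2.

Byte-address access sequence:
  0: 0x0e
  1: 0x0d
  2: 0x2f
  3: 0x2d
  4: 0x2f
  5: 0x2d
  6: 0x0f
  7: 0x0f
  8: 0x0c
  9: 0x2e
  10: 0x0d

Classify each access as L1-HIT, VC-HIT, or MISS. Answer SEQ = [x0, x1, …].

SEQ = [MISS, L1-HIT, MISS, L1-HIT, L1-HIT, L1-HIT, VC-HIT, L1-HIT, L1-HIT, VC-HIT, VC-HIT]

0: 0xe (blk 3, set 1) → MISS  vc=[]
1: 0xd (blk 3, set 1) → L1-HIT  vc=[]
2: 0x2f (blk 11, set 1) → MISS  vc=[3]
3: 0x2d (blk 11, set 1) → L1-HIT  vc=[3]
4: 0x2f (blk 11, set 1) → L1-HIT  vc=[3]
5: 0x2d (blk 11, set 1) → L1-HIT  vc=[3]
6: 0xf (blk 3, set 1) → VC-HIT  vc=[11]
7: 0xf (blk 3, set 1) → L1-HIT  vc=[11]
8: 0xc (blk 3, set 1) → L1-HIT  vc=[11]
9: 0x2e (blk 11, set 1) → VC-HIT  vc=[3]
10: 0xd (blk 3, set 1) → VC-HIT  vc=[11]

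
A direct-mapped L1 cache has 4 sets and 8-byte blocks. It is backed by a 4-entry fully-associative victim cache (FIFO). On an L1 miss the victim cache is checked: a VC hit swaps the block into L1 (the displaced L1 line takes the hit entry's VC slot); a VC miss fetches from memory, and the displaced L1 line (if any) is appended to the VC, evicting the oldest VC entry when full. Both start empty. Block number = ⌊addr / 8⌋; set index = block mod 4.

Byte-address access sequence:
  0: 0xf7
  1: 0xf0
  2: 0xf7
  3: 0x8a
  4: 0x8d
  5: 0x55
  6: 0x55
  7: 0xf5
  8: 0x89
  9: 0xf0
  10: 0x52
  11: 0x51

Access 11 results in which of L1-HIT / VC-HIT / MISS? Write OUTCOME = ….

#0 0xf7→b30/s2 MISS; vc=[]
#1 0xf0→b30/s2 L1-HIT; vc=[]
#2 0xf7→b30/s2 L1-HIT; vc=[]
#3 0x8a→b17/s1 MISS; vc=[]
#4 0x8d→b17/s1 L1-HIT; vc=[]
#5 0x55→b10/s2 MISS; vc=[30]
#6 0x55→b10/s2 L1-HIT; vc=[30]
#7 0xf5→b30/s2 VC-HIT; vc=[10]
#8 0x89→b17/s1 L1-HIT; vc=[10]
#9 0xf0→b30/s2 L1-HIT; vc=[10]
#10 0x52→b10/s2 VC-HIT; vc=[30]
#11 0x51→b10/s2 L1-HIT; vc=[30]

OUTCOME = L1-HIT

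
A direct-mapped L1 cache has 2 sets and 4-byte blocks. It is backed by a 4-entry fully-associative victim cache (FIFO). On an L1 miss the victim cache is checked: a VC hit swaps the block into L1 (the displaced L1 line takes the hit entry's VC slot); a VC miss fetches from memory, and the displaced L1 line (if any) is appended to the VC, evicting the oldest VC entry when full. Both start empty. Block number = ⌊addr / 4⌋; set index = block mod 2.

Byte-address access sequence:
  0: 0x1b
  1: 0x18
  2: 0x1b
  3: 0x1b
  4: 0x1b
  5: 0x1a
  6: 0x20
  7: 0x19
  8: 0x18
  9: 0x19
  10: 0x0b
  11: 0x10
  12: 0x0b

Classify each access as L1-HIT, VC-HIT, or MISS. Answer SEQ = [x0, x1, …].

0: 0x1b (blk 6, set 0) → MISS  vc=[]
1: 0x18 (blk 6, set 0) → L1-HIT  vc=[]
2: 0x1b (blk 6, set 0) → L1-HIT  vc=[]
3: 0x1b (blk 6, set 0) → L1-HIT  vc=[]
4: 0x1b (blk 6, set 0) → L1-HIT  vc=[]
5: 0x1a (blk 6, set 0) → L1-HIT  vc=[]
6: 0x20 (blk 8, set 0) → MISS  vc=[6]
7: 0x19 (blk 6, set 0) → VC-HIT  vc=[8]
8: 0x18 (blk 6, set 0) → L1-HIT  vc=[8]
9: 0x19 (blk 6, set 0) → L1-HIT  vc=[8]
10: 0xb (blk 2, set 0) → MISS  vc=[8, 6]
11: 0x10 (blk 4, set 0) → MISS  vc=[8, 6, 2]
12: 0xb (blk 2, set 0) → VC-HIT  vc=[8, 6, 4]

SEQ = [MISS, L1-HIT, L1-HIT, L1-HIT, L1-HIT, L1-HIT, MISS, VC-HIT, L1-HIT, L1-HIT, MISS, MISS, VC-HIT]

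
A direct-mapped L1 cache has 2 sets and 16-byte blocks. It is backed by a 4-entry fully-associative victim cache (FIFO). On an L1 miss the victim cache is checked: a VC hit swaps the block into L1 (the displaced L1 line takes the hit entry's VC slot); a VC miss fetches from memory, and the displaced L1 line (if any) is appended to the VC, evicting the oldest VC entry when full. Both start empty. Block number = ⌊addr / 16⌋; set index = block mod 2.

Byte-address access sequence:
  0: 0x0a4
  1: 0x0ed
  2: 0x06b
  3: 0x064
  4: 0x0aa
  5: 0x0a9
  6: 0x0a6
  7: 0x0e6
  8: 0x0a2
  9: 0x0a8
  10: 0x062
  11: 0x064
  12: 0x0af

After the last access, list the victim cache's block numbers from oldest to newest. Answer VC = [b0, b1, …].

  [0] addr=0xa4 blk=10 s=0: MISS | VC []
  [1] addr=0xed blk=14 s=0: MISS | VC [10]
  [2] addr=0x6b blk=6 s=0: MISS | VC [10, 14]
  [3] addr=0x64 blk=6 s=0: L1-HIT | VC [10, 14]
  [4] addr=0xaa blk=10 s=0: VC-HIT | VC [6, 14]
  [5] addr=0xa9 blk=10 s=0: L1-HIT | VC [6, 14]
  [6] addr=0xa6 blk=10 s=0: L1-HIT | VC [6, 14]
  [7] addr=0xe6 blk=14 s=0: VC-HIT | VC [6, 10]
  [8] addr=0xa2 blk=10 s=0: VC-HIT | VC [6, 14]
  [9] addr=0xa8 blk=10 s=0: L1-HIT | VC [6, 14]
  [10] addr=0x62 blk=6 s=0: VC-HIT | VC [10, 14]
  [11] addr=0x64 blk=6 s=0: L1-HIT | VC [10, 14]
  [12] addr=0xaf blk=10 s=0: VC-HIT | VC [6, 14]

VC = [6, 14]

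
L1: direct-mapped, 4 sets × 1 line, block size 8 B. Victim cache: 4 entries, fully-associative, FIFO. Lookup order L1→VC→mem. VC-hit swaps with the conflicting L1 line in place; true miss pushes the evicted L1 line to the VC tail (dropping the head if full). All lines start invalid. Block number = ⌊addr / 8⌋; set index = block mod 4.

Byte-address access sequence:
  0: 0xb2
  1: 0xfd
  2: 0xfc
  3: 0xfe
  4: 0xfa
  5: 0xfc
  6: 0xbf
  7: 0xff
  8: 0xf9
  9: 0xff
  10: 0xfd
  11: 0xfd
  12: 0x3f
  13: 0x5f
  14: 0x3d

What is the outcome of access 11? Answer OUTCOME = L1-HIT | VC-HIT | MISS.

OUTCOME = L1-HIT

#0 0xb2→b22/s2 MISS; vc=[]
#1 0xfd→b31/s3 MISS; vc=[]
#2 0xfc→b31/s3 L1-HIT; vc=[]
#3 0xfe→b31/s3 L1-HIT; vc=[]
#4 0xfa→b31/s3 L1-HIT; vc=[]
#5 0xfc→b31/s3 L1-HIT; vc=[]
#6 0xbf→b23/s3 MISS; vc=[31]
#7 0xff→b31/s3 VC-HIT; vc=[23]
#8 0xf9→b31/s3 L1-HIT; vc=[23]
#9 0xff→b31/s3 L1-HIT; vc=[23]
#10 0xfd→b31/s3 L1-HIT; vc=[23]
#11 0xfd→b31/s3 L1-HIT; vc=[23]
#12 0x3f→b7/s3 MISS; vc=[23,31]
#13 0x5f→b11/s3 MISS; vc=[23,31,7]
#14 0x3d→b7/s3 VC-HIT; vc=[23,31,11]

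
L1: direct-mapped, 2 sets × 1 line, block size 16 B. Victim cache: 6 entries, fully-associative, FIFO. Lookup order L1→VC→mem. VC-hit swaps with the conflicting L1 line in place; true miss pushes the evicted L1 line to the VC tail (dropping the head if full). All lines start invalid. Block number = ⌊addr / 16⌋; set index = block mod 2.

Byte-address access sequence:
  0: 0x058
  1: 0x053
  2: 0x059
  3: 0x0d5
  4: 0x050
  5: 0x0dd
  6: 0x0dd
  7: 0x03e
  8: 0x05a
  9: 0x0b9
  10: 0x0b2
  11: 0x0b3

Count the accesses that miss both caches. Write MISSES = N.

#0 0x58→b5/s1 MISS; vc=[]
#1 0x53→b5/s1 L1-HIT; vc=[]
#2 0x59→b5/s1 L1-HIT; vc=[]
#3 0xd5→b13/s1 MISS; vc=[5]
#4 0x50→b5/s1 VC-HIT; vc=[13]
#5 0xdd→b13/s1 VC-HIT; vc=[5]
#6 0xdd→b13/s1 L1-HIT; vc=[5]
#7 0x3e→b3/s1 MISS; vc=[5,13]
#8 0x5a→b5/s1 VC-HIT; vc=[3,13]
#9 0xb9→b11/s1 MISS; vc=[3,13,5]
#10 0xb2→b11/s1 L1-HIT; vc=[3,13,5]
#11 0xb3→b11/s1 L1-HIT; vc=[3,13,5]

MISSES = 4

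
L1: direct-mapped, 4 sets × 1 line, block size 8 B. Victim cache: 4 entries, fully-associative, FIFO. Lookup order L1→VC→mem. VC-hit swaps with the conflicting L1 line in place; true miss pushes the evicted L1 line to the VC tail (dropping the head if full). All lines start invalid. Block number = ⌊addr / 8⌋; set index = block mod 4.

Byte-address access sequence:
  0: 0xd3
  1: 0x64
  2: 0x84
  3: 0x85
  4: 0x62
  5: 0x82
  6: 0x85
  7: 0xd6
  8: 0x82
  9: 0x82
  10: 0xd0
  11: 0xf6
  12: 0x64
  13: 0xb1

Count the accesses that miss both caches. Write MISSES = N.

MISSES = 5

0: 0xd3 (blk 26, set 2) → MISS  vc=[]
1: 0x64 (blk 12, set 0) → MISS  vc=[]
2: 0x84 (blk 16, set 0) → MISS  vc=[12]
3: 0x85 (blk 16, set 0) → L1-HIT  vc=[12]
4: 0x62 (blk 12, set 0) → VC-HIT  vc=[16]
5: 0x82 (blk 16, set 0) → VC-HIT  vc=[12]
6: 0x85 (blk 16, set 0) → L1-HIT  vc=[12]
7: 0xd6 (blk 26, set 2) → L1-HIT  vc=[12]
8: 0x82 (blk 16, set 0) → L1-HIT  vc=[12]
9: 0x82 (blk 16, set 0) → L1-HIT  vc=[12]
10: 0xd0 (blk 26, set 2) → L1-HIT  vc=[12]
11: 0xf6 (blk 30, set 2) → MISS  vc=[12, 26]
12: 0x64 (blk 12, set 0) → VC-HIT  vc=[16, 26]
13: 0xb1 (blk 22, set 2) → MISS  vc=[16, 26, 30]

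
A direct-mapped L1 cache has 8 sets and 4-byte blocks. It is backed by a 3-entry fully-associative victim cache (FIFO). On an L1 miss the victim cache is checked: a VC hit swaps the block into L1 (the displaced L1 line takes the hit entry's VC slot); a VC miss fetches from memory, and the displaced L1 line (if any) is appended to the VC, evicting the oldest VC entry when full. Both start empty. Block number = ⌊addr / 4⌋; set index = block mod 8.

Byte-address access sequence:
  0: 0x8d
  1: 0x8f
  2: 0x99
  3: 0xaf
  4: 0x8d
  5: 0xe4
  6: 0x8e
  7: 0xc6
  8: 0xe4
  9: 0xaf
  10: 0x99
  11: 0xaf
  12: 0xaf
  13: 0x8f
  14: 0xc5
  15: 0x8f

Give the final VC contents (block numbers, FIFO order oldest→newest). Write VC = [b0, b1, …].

VC = [43, 57]

  [0] addr=0x8d blk=35 s=3: MISS | VC []
  [1] addr=0x8f blk=35 s=3: L1-HIT | VC []
  [2] addr=0x99 blk=38 s=6: MISS | VC []
  [3] addr=0xaf blk=43 s=3: MISS | VC [35]
  [4] addr=0x8d blk=35 s=3: VC-HIT | VC [43]
  [5] addr=0xe4 blk=57 s=1: MISS | VC [43]
  [6] addr=0x8e blk=35 s=3: L1-HIT | VC [43]
  [7] addr=0xc6 blk=49 s=1: MISS | VC [43, 57]
  [8] addr=0xe4 blk=57 s=1: VC-HIT | VC [43, 49]
  [9] addr=0xaf blk=43 s=3: VC-HIT | VC [35, 49]
  [10] addr=0x99 blk=38 s=6: L1-HIT | VC [35, 49]
  [11] addr=0xaf blk=43 s=3: L1-HIT | VC [35, 49]
  [12] addr=0xaf blk=43 s=3: L1-HIT | VC [35, 49]
  [13] addr=0x8f blk=35 s=3: VC-HIT | VC [43, 49]
  [14] addr=0xc5 blk=49 s=1: VC-HIT | VC [43, 57]
  [15] addr=0x8f blk=35 s=3: L1-HIT | VC [43, 57]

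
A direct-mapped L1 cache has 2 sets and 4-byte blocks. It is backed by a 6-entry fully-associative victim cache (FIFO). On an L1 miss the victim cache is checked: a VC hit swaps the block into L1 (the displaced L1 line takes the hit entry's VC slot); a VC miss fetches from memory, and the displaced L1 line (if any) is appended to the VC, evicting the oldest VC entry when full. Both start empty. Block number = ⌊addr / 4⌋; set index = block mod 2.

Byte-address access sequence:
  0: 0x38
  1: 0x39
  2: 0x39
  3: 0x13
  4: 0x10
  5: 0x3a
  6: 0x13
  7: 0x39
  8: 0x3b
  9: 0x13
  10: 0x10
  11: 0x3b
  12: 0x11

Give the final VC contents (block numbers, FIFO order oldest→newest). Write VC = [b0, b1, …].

VC = [14]

  [0] addr=0x38 blk=14 s=0: MISS | VC []
  [1] addr=0x39 blk=14 s=0: L1-HIT | VC []
  [2] addr=0x39 blk=14 s=0: L1-HIT | VC []
  [3] addr=0x13 blk=4 s=0: MISS | VC [14]
  [4] addr=0x10 blk=4 s=0: L1-HIT | VC [14]
  [5] addr=0x3a blk=14 s=0: VC-HIT | VC [4]
  [6] addr=0x13 blk=4 s=0: VC-HIT | VC [14]
  [7] addr=0x39 blk=14 s=0: VC-HIT | VC [4]
  [8] addr=0x3b blk=14 s=0: L1-HIT | VC [4]
  [9] addr=0x13 blk=4 s=0: VC-HIT | VC [14]
  [10] addr=0x10 blk=4 s=0: L1-HIT | VC [14]
  [11] addr=0x3b blk=14 s=0: VC-HIT | VC [4]
  [12] addr=0x11 blk=4 s=0: VC-HIT | VC [14]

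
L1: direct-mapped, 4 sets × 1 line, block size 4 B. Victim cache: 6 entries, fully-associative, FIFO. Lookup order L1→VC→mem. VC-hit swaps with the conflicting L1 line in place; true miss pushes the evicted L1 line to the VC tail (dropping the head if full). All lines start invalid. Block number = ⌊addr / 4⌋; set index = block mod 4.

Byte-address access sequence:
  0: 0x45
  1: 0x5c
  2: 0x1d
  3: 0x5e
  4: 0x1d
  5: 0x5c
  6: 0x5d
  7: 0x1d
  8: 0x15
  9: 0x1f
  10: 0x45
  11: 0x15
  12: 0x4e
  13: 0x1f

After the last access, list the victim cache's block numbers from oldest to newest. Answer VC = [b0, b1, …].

VC = [23, 17, 19]

0: 0x45 (blk 17, set 1) → MISS  vc=[]
1: 0x5c (blk 23, set 3) → MISS  vc=[]
2: 0x1d (blk 7, set 3) → MISS  vc=[23]
3: 0x5e (blk 23, set 3) → VC-HIT  vc=[7]
4: 0x1d (blk 7, set 3) → VC-HIT  vc=[23]
5: 0x5c (blk 23, set 3) → VC-HIT  vc=[7]
6: 0x5d (blk 23, set 3) → L1-HIT  vc=[7]
7: 0x1d (blk 7, set 3) → VC-HIT  vc=[23]
8: 0x15 (blk 5, set 1) → MISS  vc=[23, 17]
9: 0x1f (blk 7, set 3) → L1-HIT  vc=[23, 17]
10: 0x45 (blk 17, set 1) → VC-HIT  vc=[23, 5]
11: 0x15 (blk 5, set 1) → VC-HIT  vc=[23, 17]
12: 0x4e (blk 19, set 3) → MISS  vc=[23, 17, 7]
13: 0x1f (blk 7, set 3) → VC-HIT  vc=[23, 17, 19]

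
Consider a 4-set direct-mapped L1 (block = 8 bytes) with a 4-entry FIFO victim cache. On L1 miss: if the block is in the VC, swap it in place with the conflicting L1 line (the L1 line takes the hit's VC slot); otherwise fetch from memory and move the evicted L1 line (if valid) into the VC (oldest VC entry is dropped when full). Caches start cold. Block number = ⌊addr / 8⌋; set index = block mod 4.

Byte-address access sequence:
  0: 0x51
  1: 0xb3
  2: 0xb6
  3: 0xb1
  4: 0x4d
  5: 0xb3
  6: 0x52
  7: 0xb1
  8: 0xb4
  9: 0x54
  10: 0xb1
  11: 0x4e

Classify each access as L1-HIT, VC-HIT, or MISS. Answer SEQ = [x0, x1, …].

SEQ = [MISS, MISS, L1-HIT, L1-HIT, MISS, L1-HIT, VC-HIT, VC-HIT, L1-HIT, VC-HIT, VC-HIT, L1-HIT]

#0 0x51→b10/s2 MISS; vc=[]
#1 0xb3→b22/s2 MISS; vc=[10]
#2 0xb6→b22/s2 L1-HIT; vc=[10]
#3 0xb1→b22/s2 L1-HIT; vc=[10]
#4 0x4d→b9/s1 MISS; vc=[10]
#5 0xb3→b22/s2 L1-HIT; vc=[10]
#6 0x52→b10/s2 VC-HIT; vc=[22]
#7 0xb1→b22/s2 VC-HIT; vc=[10]
#8 0xb4→b22/s2 L1-HIT; vc=[10]
#9 0x54→b10/s2 VC-HIT; vc=[22]
#10 0xb1→b22/s2 VC-HIT; vc=[10]
#11 0x4e→b9/s1 L1-HIT; vc=[10]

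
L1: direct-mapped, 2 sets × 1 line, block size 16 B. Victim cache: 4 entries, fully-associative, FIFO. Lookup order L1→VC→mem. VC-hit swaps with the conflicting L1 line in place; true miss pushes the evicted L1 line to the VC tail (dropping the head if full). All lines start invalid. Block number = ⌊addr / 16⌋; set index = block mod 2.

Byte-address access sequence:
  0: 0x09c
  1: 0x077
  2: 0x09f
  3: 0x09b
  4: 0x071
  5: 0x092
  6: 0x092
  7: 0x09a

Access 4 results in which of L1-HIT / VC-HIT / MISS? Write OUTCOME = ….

0: 0x9c (blk 9, set 1) → MISS  vc=[]
1: 0x77 (blk 7, set 1) → MISS  vc=[9]
2: 0x9f (blk 9, set 1) → VC-HIT  vc=[7]
3: 0x9b (blk 9, set 1) → L1-HIT  vc=[7]
4: 0x71 (blk 7, set 1) → VC-HIT  vc=[9]
5: 0x92 (blk 9, set 1) → VC-HIT  vc=[7]
6: 0x92 (blk 9, set 1) → L1-HIT  vc=[7]
7: 0x9a (blk 9, set 1) → L1-HIT  vc=[7]

OUTCOME = VC-HIT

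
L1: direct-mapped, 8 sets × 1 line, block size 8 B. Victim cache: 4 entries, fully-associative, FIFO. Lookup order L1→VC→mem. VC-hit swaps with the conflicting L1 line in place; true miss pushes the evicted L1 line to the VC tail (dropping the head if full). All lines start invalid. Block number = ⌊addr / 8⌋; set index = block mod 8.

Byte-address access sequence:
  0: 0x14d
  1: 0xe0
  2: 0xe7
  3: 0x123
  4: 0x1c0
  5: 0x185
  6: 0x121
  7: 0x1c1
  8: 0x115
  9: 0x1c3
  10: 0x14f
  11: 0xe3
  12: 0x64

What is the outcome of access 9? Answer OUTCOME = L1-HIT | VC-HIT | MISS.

0: 0x14d (blk 41, set 1) → MISS  vc=[]
1: 0xe0 (blk 28, set 4) → MISS  vc=[]
2: 0xe7 (blk 28, set 4) → L1-HIT  vc=[]
3: 0x123 (blk 36, set 4) → MISS  vc=[28]
4: 0x1c0 (blk 56, set 0) → MISS  vc=[28]
5: 0x185 (blk 48, set 0) → MISS  vc=[28, 56]
6: 0x121 (blk 36, set 4) → L1-HIT  vc=[28, 56]
7: 0x1c1 (blk 56, set 0) → VC-HIT  vc=[28, 48]
8: 0x115 (blk 34, set 2) → MISS  vc=[28, 48]
9: 0x1c3 (blk 56, set 0) → L1-HIT  vc=[28, 48]
10: 0x14f (blk 41, set 1) → L1-HIT  vc=[28, 48]
11: 0xe3 (blk 28, set 4) → VC-HIT  vc=[36, 48]
12: 0x64 (blk 12, set 4) → MISS  vc=[36, 48, 28]

OUTCOME = L1-HIT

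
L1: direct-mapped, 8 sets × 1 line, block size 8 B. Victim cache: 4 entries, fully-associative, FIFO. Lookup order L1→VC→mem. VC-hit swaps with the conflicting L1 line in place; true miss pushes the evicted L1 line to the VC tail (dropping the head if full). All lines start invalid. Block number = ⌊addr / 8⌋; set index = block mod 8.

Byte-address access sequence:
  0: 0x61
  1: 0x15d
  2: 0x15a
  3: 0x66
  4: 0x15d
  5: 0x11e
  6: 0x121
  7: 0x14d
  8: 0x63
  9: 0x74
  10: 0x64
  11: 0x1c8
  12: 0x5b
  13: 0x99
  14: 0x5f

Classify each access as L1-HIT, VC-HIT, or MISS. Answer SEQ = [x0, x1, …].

0: 0x61 (blk 12, set 4) → MISS  vc=[]
1: 0x15d (blk 43, set 3) → MISS  vc=[]
2: 0x15a (blk 43, set 3) → L1-HIT  vc=[]
3: 0x66 (blk 12, set 4) → L1-HIT  vc=[]
4: 0x15d (blk 43, set 3) → L1-HIT  vc=[]
5: 0x11e (blk 35, set 3) → MISS  vc=[43]
6: 0x121 (blk 36, set 4) → MISS  vc=[43, 12]
7: 0x14d (blk 41, set 1) → MISS  vc=[43, 12]
8: 0x63 (blk 12, set 4) → VC-HIT  vc=[43, 36]
9: 0x74 (blk 14, set 6) → MISS  vc=[43, 36]
10: 0x64 (blk 12, set 4) → L1-HIT  vc=[43, 36]
11: 0x1c8 (blk 57, set 1) → MISS  vc=[43, 36, 41]
12: 0x5b (blk 11, set 3) → MISS  vc=[43, 36, 41, 35]
13: 0x99 (blk 19, set 3) → MISS  vc=[36, 41, 35, 11]
14: 0x5f (blk 11, set 3) → VC-HIT  vc=[36, 41, 35, 19]

SEQ = [MISS, MISS, L1-HIT, L1-HIT, L1-HIT, MISS, MISS, MISS, VC-HIT, MISS, L1-HIT, MISS, MISS, MISS, VC-HIT]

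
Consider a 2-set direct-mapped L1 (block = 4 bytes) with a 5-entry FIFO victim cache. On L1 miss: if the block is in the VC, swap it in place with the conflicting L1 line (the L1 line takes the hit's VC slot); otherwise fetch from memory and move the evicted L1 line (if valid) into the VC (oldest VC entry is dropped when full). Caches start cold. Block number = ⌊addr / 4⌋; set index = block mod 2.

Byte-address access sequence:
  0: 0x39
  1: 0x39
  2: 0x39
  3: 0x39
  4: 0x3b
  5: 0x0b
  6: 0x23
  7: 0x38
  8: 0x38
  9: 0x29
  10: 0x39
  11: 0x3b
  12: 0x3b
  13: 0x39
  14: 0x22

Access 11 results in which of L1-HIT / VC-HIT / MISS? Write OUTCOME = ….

0: 0x39 (blk 14, set 0) → MISS  vc=[]
1: 0x39 (blk 14, set 0) → L1-HIT  vc=[]
2: 0x39 (blk 14, set 0) → L1-HIT  vc=[]
3: 0x39 (blk 14, set 0) → L1-HIT  vc=[]
4: 0x3b (blk 14, set 0) → L1-HIT  vc=[]
5: 0xb (blk 2, set 0) → MISS  vc=[14]
6: 0x23 (blk 8, set 0) → MISS  vc=[14, 2]
7: 0x38 (blk 14, set 0) → VC-HIT  vc=[8, 2]
8: 0x38 (blk 14, set 0) → L1-HIT  vc=[8, 2]
9: 0x29 (blk 10, set 0) → MISS  vc=[8, 2, 14]
10: 0x39 (blk 14, set 0) → VC-HIT  vc=[8, 2, 10]
11: 0x3b (blk 14, set 0) → L1-HIT  vc=[8, 2, 10]
12: 0x3b (blk 14, set 0) → L1-HIT  vc=[8, 2, 10]
13: 0x39 (blk 14, set 0) → L1-HIT  vc=[8, 2, 10]
14: 0x22 (blk 8, set 0) → VC-HIT  vc=[14, 2, 10]

OUTCOME = L1-HIT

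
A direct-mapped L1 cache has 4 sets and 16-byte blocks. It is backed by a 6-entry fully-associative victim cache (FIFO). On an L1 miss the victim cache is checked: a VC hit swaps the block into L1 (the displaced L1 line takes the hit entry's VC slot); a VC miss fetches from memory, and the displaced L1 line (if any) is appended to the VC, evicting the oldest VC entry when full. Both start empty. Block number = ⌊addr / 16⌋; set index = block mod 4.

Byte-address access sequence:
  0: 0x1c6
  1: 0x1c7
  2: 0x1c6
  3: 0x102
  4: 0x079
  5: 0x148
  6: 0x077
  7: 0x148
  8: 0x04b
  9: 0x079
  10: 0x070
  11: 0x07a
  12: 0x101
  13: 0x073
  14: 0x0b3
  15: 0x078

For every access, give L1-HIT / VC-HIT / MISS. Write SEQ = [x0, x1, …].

#0 0x1c6→b28/s0 MISS; vc=[]
#1 0x1c7→b28/s0 L1-HIT; vc=[]
#2 0x1c6→b28/s0 L1-HIT; vc=[]
#3 0x102→b16/s0 MISS; vc=[28]
#4 0x79→b7/s3 MISS; vc=[28]
#5 0x148→b20/s0 MISS; vc=[28,16]
#6 0x77→b7/s3 L1-HIT; vc=[28,16]
#7 0x148→b20/s0 L1-HIT; vc=[28,16]
#8 0x4b→b4/s0 MISS; vc=[28,16,20]
#9 0x79→b7/s3 L1-HIT; vc=[28,16,20]
#10 0x70→b7/s3 L1-HIT; vc=[28,16,20]
#11 0x7a→b7/s3 L1-HIT; vc=[28,16,20]
#12 0x101→b16/s0 VC-HIT; vc=[28,4,20]
#13 0x73→b7/s3 L1-HIT; vc=[28,4,20]
#14 0xb3→b11/s3 MISS; vc=[28,4,20,7]
#15 0x78→b7/s3 VC-HIT; vc=[28,4,20,11]

SEQ = [MISS, L1-HIT, L1-HIT, MISS, MISS, MISS, L1-HIT, L1-HIT, MISS, L1-HIT, L1-HIT, L1-HIT, VC-HIT, L1-HIT, MISS, VC-HIT]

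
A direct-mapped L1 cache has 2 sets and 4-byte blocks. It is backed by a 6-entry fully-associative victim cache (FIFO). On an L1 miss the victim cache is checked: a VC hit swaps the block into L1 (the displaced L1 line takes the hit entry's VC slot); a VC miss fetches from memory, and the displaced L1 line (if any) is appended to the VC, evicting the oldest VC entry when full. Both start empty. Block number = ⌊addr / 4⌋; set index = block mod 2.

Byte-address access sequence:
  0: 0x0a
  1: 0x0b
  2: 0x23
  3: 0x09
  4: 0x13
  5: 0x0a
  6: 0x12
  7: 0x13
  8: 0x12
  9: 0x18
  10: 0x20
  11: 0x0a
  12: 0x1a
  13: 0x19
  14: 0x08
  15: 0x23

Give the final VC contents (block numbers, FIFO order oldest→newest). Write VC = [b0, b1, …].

VC = [6, 2, 4]

#0 0xa→b2/s0 MISS; vc=[]
#1 0xb→b2/s0 L1-HIT; vc=[]
#2 0x23→b8/s0 MISS; vc=[2]
#3 0x9→b2/s0 VC-HIT; vc=[8]
#4 0x13→b4/s0 MISS; vc=[8,2]
#5 0xa→b2/s0 VC-HIT; vc=[8,4]
#6 0x12→b4/s0 VC-HIT; vc=[8,2]
#7 0x13→b4/s0 L1-HIT; vc=[8,2]
#8 0x12→b4/s0 L1-HIT; vc=[8,2]
#9 0x18→b6/s0 MISS; vc=[8,2,4]
#10 0x20→b8/s0 VC-HIT; vc=[6,2,4]
#11 0xa→b2/s0 VC-HIT; vc=[6,8,4]
#12 0x1a→b6/s0 VC-HIT; vc=[2,8,4]
#13 0x19→b6/s0 L1-HIT; vc=[2,8,4]
#14 0x8→b2/s0 VC-HIT; vc=[6,8,4]
#15 0x23→b8/s0 VC-HIT; vc=[6,2,4]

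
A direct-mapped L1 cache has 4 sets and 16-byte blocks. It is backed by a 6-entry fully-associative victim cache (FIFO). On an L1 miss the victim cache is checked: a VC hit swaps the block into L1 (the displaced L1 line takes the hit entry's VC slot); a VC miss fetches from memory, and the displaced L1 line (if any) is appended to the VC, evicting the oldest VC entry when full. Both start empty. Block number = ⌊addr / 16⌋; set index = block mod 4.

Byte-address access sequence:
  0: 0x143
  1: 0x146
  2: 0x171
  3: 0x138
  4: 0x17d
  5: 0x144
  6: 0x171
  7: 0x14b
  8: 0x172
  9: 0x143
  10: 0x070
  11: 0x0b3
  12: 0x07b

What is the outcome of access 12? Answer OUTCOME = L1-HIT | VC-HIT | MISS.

#0 0x143→b20/s0 MISS; vc=[]
#1 0x146→b20/s0 L1-HIT; vc=[]
#2 0x171→b23/s3 MISS; vc=[]
#3 0x138→b19/s3 MISS; vc=[23]
#4 0x17d→b23/s3 VC-HIT; vc=[19]
#5 0x144→b20/s0 L1-HIT; vc=[19]
#6 0x171→b23/s3 L1-HIT; vc=[19]
#7 0x14b→b20/s0 L1-HIT; vc=[19]
#8 0x172→b23/s3 L1-HIT; vc=[19]
#9 0x143→b20/s0 L1-HIT; vc=[19]
#10 0x70→b7/s3 MISS; vc=[19,23]
#11 0xb3→b11/s3 MISS; vc=[19,23,7]
#12 0x7b→b7/s3 VC-HIT; vc=[19,23,11]

OUTCOME = VC-HIT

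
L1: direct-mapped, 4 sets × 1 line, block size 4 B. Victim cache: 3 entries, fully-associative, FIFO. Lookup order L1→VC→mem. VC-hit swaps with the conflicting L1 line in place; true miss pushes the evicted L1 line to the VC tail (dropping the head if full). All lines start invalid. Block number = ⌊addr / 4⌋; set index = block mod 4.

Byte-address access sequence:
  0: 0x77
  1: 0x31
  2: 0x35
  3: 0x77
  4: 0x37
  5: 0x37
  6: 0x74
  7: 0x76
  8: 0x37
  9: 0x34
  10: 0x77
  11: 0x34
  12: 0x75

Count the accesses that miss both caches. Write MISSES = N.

MISSES = 3

#0 0x77→b29/s1 MISS; vc=[]
#1 0x31→b12/s0 MISS; vc=[]
#2 0x35→b13/s1 MISS; vc=[29]
#3 0x77→b29/s1 VC-HIT; vc=[13]
#4 0x37→b13/s1 VC-HIT; vc=[29]
#5 0x37→b13/s1 L1-HIT; vc=[29]
#6 0x74→b29/s1 VC-HIT; vc=[13]
#7 0x76→b29/s1 L1-HIT; vc=[13]
#8 0x37→b13/s1 VC-HIT; vc=[29]
#9 0x34→b13/s1 L1-HIT; vc=[29]
#10 0x77→b29/s1 VC-HIT; vc=[13]
#11 0x34→b13/s1 VC-HIT; vc=[29]
#12 0x75→b29/s1 VC-HIT; vc=[13]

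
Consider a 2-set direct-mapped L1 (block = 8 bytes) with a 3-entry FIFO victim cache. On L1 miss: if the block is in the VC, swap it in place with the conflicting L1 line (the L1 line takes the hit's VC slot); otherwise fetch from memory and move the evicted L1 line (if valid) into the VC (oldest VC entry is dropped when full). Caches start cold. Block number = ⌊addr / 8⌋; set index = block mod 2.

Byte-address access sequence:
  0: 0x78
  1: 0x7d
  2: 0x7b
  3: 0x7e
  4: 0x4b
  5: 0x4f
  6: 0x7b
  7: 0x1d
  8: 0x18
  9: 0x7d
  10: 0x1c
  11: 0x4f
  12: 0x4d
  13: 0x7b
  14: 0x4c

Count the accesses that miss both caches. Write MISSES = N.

#0 0x78→b15/s1 MISS; vc=[]
#1 0x7d→b15/s1 L1-HIT; vc=[]
#2 0x7b→b15/s1 L1-HIT; vc=[]
#3 0x7e→b15/s1 L1-HIT; vc=[]
#4 0x4b→b9/s1 MISS; vc=[15]
#5 0x4f→b9/s1 L1-HIT; vc=[15]
#6 0x7b→b15/s1 VC-HIT; vc=[9]
#7 0x1d→b3/s1 MISS; vc=[9,15]
#8 0x18→b3/s1 L1-HIT; vc=[9,15]
#9 0x7d→b15/s1 VC-HIT; vc=[9,3]
#10 0x1c→b3/s1 VC-HIT; vc=[9,15]
#11 0x4f→b9/s1 VC-HIT; vc=[3,15]
#12 0x4d→b9/s1 L1-HIT; vc=[3,15]
#13 0x7b→b15/s1 VC-HIT; vc=[3,9]
#14 0x4c→b9/s1 VC-HIT; vc=[3,15]

MISSES = 3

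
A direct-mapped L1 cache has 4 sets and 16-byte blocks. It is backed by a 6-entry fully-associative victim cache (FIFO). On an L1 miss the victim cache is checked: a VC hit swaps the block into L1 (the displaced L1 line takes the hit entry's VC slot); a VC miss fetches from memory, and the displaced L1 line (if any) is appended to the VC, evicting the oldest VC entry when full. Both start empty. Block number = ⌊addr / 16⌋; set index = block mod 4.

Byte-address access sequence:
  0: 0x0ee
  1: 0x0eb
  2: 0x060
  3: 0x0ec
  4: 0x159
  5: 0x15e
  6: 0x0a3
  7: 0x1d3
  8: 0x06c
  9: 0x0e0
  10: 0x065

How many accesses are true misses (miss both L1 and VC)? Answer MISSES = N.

0: 0xee (blk 14, set 2) → MISS  vc=[]
1: 0xeb (blk 14, set 2) → L1-HIT  vc=[]
2: 0x60 (blk 6, set 2) → MISS  vc=[14]
3: 0xec (blk 14, set 2) → VC-HIT  vc=[6]
4: 0x159 (blk 21, set 1) → MISS  vc=[6]
5: 0x15e (blk 21, set 1) → L1-HIT  vc=[6]
6: 0xa3 (blk 10, set 2) → MISS  vc=[6, 14]
7: 0x1d3 (blk 29, set 1) → MISS  vc=[6, 14, 21]
8: 0x6c (blk 6, set 2) → VC-HIT  vc=[10, 14, 21]
9: 0xe0 (blk 14, set 2) → VC-HIT  vc=[10, 6, 21]
10: 0x65 (blk 6, set 2) → VC-HIT  vc=[10, 14, 21]

MISSES = 5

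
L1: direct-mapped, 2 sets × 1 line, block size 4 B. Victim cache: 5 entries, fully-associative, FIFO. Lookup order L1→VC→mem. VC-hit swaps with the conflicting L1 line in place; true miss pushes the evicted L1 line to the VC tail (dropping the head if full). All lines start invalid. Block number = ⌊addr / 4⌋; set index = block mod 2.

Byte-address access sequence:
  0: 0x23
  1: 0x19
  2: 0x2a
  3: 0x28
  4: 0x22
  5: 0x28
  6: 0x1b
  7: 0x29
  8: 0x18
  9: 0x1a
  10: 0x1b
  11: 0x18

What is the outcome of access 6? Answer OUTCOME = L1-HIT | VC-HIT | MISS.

OUTCOME = VC-HIT

0: 0x23 (blk 8, set 0) → MISS  vc=[]
1: 0x19 (blk 6, set 0) → MISS  vc=[8]
2: 0x2a (blk 10, set 0) → MISS  vc=[8, 6]
3: 0x28 (blk 10, set 0) → L1-HIT  vc=[8, 6]
4: 0x22 (blk 8, set 0) → VC-HIT  vc=[10, 6]
5: 0x28 (blk 10, set 0) → VC-HIT  vc=[8, 6]
6: 0x1b (blk 6, set 0) → VC-HIT  vc=[8, 10]
7: 0x29 (blk 10, set 0) → VC-HIT  vc=[8, 6]
8: 0x18 (blk 6, set 0) → VC-HIT  vc=[8, 10]
9: 0x1a (blk 6, set 0) → L1-HIT  vc=[8, 10]
10: 0x1b (blk 6, set 0) → L1-HIT  vc=[8, 10]
11: 0x18 (blk 6, set 0) → L1-HIT  vc=[8, 10]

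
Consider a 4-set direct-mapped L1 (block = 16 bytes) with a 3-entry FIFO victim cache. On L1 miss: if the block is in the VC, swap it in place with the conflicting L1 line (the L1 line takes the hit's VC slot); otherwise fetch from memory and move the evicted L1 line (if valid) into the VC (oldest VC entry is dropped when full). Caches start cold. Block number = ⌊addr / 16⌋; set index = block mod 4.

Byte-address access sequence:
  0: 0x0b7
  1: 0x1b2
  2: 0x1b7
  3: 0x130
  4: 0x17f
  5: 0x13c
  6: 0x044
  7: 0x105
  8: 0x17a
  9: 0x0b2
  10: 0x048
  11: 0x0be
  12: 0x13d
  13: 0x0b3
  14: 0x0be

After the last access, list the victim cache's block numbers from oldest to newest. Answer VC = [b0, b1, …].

VC = [19, 16, 23]

  [0] addr=0xb7 blk=11 s=3: MISS | VC []
  [1] addr=0x1b2 blk=27 s=3: MISS | VC [11]
  [2] addr=0x1b7 blk=27 s=3: L1-HIT | VC [11]
  [3] addr=0x130 blk=19 s=3: MISS | VC [11, 27]
  [4] addr=0x17f blk=23 s=3: MISS | VC [11, 27, 19]
  [5] addr=0x13c blk=19 s=3: VC-HIT | VC [11, 27, 23]
  [6] addr=0x44 blk=4 s=0: MISS | VC [11, 27, 23]
  [7] addr=0x105 blk=16 s=0: MISS | VC [27, 23, 4]
  [8] addr=0x17a blk=23 s=3: VC-HIT | VC [27, 19, 4]
  [9] addr=0xb2 blk=11 s=3: MISS | VC [19, 4, 23]
  [10] addr=0x48 blk=4 s=0: VC-HIT | VC [19, 16, 23]
  [11] addr=0xbe blk=11 s=3: L1-HIT | VC [19, 16, 23]
  [12] addr=0x13d blk=19 s=3: VC-HIT | VC [11, 16, 23]
  [13] addr=0xb3 blk=11 s=3: VC-HIT | VC [19, 16, 23]
  [14] addr=0xbe blk=11 s=3: L1-HIT | VC [19, 16, 23]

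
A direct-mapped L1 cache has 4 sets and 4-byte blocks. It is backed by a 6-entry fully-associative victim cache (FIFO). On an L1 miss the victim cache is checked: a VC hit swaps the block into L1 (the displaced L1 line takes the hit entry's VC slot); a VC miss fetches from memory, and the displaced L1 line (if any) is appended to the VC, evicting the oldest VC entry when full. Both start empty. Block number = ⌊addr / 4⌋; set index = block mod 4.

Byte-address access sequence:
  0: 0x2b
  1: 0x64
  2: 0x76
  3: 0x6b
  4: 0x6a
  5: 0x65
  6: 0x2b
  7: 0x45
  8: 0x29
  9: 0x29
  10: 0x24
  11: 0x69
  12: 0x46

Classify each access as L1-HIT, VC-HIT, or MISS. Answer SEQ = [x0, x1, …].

SEQ = [MISS, MISS, MISS, MISS, L1-HIT, VC-HIT, VC-HIT, MISS, L1-HIT, L1-HIT, MISS, VC-HIT, VC-HIT]

  [0] addr=0x2b blk=10 s=2: MISS | VC []
  [1] addr=0x64 blk=25 s=1: MISS | VC []
  [2] addr=0x76 blk=29 s=1: MISS | VC [25]
  [3] addr=0x6b blk=26 s=2: MISS | VC [25, 10]
  [4] addr=0x6a blk=26 s=2: L1-HIT | VC [25, 10]
  [5] addr=0x65 blk=25 s=1: VC-HIT | VC [29, 10]
  [6] addr=0x2b blk=10 s=2: VC-HIT | VC [29, 26]
  [7] addr=0x45 blk=17 s=1: MISS | VC [29, 26, 25]
  [8] addr=0x29 blk=10 s=2: L1-HIT | VC [29, 26, 25]
  [9] addr=0x29 blk=10 s=2: L1-HIT | VC [29, 26, 25]
  [10] addr=0x24 blk=9 s=1: MISS | VC [29, 26, 25, 17]
  [11] addr=0x69 blk=26 s=2: VC-HIT | VC [29, 10, 25, 17]
  [12] addr=0x46 blk=17 s=1: VC-HIT | VC [29, 10, 25, 9]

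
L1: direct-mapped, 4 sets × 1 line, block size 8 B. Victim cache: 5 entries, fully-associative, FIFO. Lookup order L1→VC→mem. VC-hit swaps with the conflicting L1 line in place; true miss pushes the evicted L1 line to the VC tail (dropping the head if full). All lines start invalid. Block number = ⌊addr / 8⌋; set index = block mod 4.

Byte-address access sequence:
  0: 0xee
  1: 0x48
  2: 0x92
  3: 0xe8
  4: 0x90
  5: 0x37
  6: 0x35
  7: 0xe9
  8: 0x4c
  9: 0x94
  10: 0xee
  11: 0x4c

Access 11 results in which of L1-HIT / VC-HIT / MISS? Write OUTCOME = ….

#0 0xee→b29/s1 MISS; vc=[]
#1 0x48→b9/s1 MISS; vc=[29]
#2 0x92→b18/s2 MISS; vc=[29]
#3 0xe8→b29/s1 VC-HIT; vc=[9]
#4 0x90→b18/s2 L1-HIT; vc=[9]
#5 0x37→b6/s2 MISS; vc=[9,18]
#6 0x35→b6/s2 L1-HIT; vc=[9,18]
#7 0xe9→b29/s1 L1-HIT; vc=[9,18]
#8 0x4c→b9/s1 VC-HIT; vc=[29,18]
#9 0x94→b18/s2 VC-HIT; vc=[29,6]
#10 0xee→b29/s1 VC-HIT; vc=[9,6]
#11 0x4c→b9/s1 VC-HIT; vc=[29,6]

OUTCOME = VC-HIT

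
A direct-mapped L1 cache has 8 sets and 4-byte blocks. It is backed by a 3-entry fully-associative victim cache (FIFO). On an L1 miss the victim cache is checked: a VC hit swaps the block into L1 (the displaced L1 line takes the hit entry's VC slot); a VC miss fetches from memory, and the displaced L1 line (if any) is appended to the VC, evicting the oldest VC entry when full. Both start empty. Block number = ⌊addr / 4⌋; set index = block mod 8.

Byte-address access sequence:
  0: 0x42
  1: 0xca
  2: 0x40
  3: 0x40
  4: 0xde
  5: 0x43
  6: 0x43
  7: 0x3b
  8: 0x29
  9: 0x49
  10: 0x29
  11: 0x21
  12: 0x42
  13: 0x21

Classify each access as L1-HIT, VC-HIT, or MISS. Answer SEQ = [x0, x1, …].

  [0] addr=0x42 blk=16 s=0: MISS | VC []
  [1] addr=0xca blk=50 s=2: MISS | VC []
  [2] addr=0x40 blk=16 s=0: L1-HIT | VC []
  [3] addr=0x40 blk=16 s=0: L1-HIT | VC []
  [4] addr=0xde blk=55 s=7: MISS | VC []
  [5] addr=0x43 blk=16 s=0: L1-HIT | VC []
  [6] addr=0x43 blk=16 s=0: L1-HIT | VC []
  [7] addr=0x3b blk=14 s=6: MISS | VC []
  [8] addr=0x29 blk=10 s=2: MISS | VC [50]
  [9] addr=0x49 blk=18 s=2: MISS | VC [50, 10]
  [10] addr=0x29 blk=10 s=2: VC-HIT | VC [50, 18]
  [11] addr=0x21 blk=8 s=0: MISS | VC [50, 18, 16]
  [12] addr=0x42 blk=16 s=0: VC-HIT | VC [50, 18, 8]
  [13] addr=0x21 blk=8 s=0: VC-HIT | VC [50, 18, 16]

SEQ = [MISS, MISS, L1-HIT, L1-HIT, MISS, L1-HIT, L1-HIT, MISS, MISS, MISS, VC-HIT, MISS, VC-HIT, VC-HIT]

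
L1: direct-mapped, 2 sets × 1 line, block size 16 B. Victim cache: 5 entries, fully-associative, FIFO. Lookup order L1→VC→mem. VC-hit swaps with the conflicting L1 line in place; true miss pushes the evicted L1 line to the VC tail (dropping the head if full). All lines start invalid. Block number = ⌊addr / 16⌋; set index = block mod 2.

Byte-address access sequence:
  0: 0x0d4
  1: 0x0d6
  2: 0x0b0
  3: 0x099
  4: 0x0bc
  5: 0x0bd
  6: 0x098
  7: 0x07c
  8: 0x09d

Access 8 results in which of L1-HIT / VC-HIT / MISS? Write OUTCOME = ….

OUTCOME = VC-HIT

  [0] addr=0xd4 blk=13 s=1: MISS | VC []
  [1] addr=0xd6 blk=13 s=1: L1-HIT | VC []
  [2] addr=0xb0 blk=11 s=1: MISS | VC [13]
  [3] addr=0x99 blk=9 s=1: MISS | VC [13, 11]
  [4] addr=0xbc blk=11 s=1: VC-HIT | VC [13, 9]
  [5] addr=0xbd blk=11 s=1: L1-HIT | VC [13, 9]
  [6] addr=0x98 blk=9 s=1: VC-HIT | VC [13, 11]
  [7] addr=0x7c blk=7 s=1: MISS | VC [13, 11, 9]
  [8] addr=0x9d blk=9 s=1: VC-HIT | VC [13, 11, 7]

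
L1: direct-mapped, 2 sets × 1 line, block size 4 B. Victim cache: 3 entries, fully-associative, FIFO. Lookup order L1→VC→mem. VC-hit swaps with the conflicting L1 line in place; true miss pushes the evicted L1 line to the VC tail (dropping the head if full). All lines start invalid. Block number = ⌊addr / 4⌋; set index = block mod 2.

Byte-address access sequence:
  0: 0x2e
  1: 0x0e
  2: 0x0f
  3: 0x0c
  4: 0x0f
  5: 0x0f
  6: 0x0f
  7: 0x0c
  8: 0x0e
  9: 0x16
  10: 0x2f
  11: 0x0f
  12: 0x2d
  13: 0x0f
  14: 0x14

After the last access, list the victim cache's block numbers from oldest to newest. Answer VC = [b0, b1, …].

0: 0x2e (blk 11, set 1) → MISS  vc=[]
1: 0xe (blk 3, set 1) → MISS  vc=[11]
2: 0xf (blk 3, set 1) → L1-HIT  vc=[11]
3: 0xc (blk 3, set 1) → L1-HIT  vc=[11]
4: 0xf (blk 3, set 1) → L1-HIT  vc=[11]
5: 0xf (blk 3, set 1) → L1-HIT  vc=[11]
6: 0xf (blk 3, set 1) → L1-HIT  vc=[11]
7: 0xc (blk 3, set 1) → L1-HIT  vc=[11]
8: 0xe (blk 3, set 1) → L1-HIT  vc=[11]
9: 0x16 (blk 5, set 1) → MISS  vc=[11, 3]
10: 0x2f (blk 11, set 1) → VC-HIT  vc=[5, 3]
11: 0xf (blk 3, set 1) → VC-HIT  vc=[5, 11]
12: 0x2d (blk 11, set 1) → VC-HIT  vc=[5, 3]
13: 0xf (blk 3, set 1) → VC-HIT  vc=[5, 11]
14: 0x14 (blk 5, set 1) → VC-HIT  vc=[3, 11]

VC = [3, 11]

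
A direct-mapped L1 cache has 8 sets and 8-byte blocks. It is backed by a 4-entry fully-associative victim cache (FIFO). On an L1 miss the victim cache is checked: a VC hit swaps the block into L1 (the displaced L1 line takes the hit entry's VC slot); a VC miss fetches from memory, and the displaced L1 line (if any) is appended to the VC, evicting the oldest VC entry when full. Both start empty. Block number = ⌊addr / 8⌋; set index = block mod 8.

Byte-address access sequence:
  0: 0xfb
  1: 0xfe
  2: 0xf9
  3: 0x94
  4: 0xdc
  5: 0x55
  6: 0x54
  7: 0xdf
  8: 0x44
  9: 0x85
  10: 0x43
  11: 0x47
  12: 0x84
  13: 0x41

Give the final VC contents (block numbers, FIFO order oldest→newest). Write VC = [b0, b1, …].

VC = [18, 16]

  [0] addr=0xfb blk=31 s=7: MISS | VC []
  [1] addr=0xfe blk=31 s=7: L1-HIT | VC []
  [2] addr=0xf9 blk=31 s=7: L1-HIT | VC []
  [3] addr=0x94 blk=18 s=2: MISS | VC []
  [4] addr=0xdc blk=27 s=3: MISS | VC []
  [5] addr=0x55 blk=10 s=2: MISS | VC [18]
  [6] addr=0x54 blk=10 s=2: L1-HIT | VC [18]
  [7] addr=0xdf blk=27 s=3: L1-HIT | VC [18]
  [8] addr=0x44 blk=8 s=0: MISS | VC [18]
  [9] addr=0x85 blk=16 s=0: MISS | VC [18, 8]
  [10] addr=0x43 blk=8 s=0: VC-HIT | VC [18, 16]
  [11] addr=0x47 blk=8 s=0: L1-HIT | VC [18, 16]
  [12] addr=0x84 blk=16 s=0: VC-HIT | VC [18, 8]
  [13] addr=0x41 blk=8 s=0: VC-HIT | VC [18, 16]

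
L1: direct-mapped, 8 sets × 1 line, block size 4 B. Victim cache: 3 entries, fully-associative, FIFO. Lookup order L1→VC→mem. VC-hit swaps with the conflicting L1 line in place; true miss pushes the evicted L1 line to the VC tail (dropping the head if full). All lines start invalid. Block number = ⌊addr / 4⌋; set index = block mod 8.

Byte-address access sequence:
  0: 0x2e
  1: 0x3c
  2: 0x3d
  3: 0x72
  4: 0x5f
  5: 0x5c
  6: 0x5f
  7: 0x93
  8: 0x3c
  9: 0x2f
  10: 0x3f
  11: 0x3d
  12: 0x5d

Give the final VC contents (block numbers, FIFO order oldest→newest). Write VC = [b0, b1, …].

0: 0x2e (blk 11, set 3) → MISS  vc=[]
1: 0x3c (blk 15, set 7) → MISS  vc=[]
2: 0x3d (blk 15, set 7) → L1-HIT  vc=[]
3: 0x72 (blk 28, set 4) → MISS  vc=[]
4: 0x5f (blk 23, set 7) → MISS  vc=[15]
5: 0x5c (blk 23, set 7) → L1-HIT  vc=[15]
6: 0x5f (blk 23, set 7) → L1-HIT  vc=[15]
7: 0x93 (blk 36, set 4) → MISS  vc=[15, 28]
8: 0x3c (blk 15, set 7) → VC-HIT  vc=[23, 28]
9: 0x2f (blk 11, set 3) → L1-HIT  vc=[23, 28]
10: 0x3f (blk 15, set 7) → L1-HIT  vc=[23, 28]
11: 0x3d (blk 15, set 7) → L1-HIT  vc=[23, 28]
12: 0x5d (blk 23, set 7) → VC-HIT  vc=[15, 28]

VC = [15, 28]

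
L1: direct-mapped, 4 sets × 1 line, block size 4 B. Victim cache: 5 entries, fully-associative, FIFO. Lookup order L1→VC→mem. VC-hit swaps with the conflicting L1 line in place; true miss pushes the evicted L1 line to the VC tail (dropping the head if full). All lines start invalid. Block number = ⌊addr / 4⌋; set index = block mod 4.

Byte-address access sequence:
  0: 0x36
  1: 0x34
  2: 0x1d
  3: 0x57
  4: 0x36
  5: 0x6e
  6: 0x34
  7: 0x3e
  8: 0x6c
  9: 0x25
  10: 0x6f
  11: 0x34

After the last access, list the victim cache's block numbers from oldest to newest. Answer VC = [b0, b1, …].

VC = [21, 7, 15, 9]

0: 0x36 (blk 13, set 1) → MISS  vc=[]
1: 0x34 (blk 13, set 1) → L1-HIT  vc=[]
2: 0x1d (blk 7, set 3) → MISS  vc=[]
3: 0x57 (blk 21, set 1) → MISS  vc=[13]
4: 0x36 (blk 13, set 1) → VC-HIT  vc=[21]
5: 0x6e (blk 27, set 3) → MISS  vc=[21, 7]
6: 0x34 (blk 13, set 1) → L1-HIT  vc=[21, 7]
7: 0x3e (blk 15, set 3) → MISS  vc=[21, 7, 27]
8: 0x6c (blk 27, set 3) → VC-HIT  vc=[21, 7, 15]
9: 0x25 (blk 9, set 1) → MISS  vc=[21, 7, 15, 13]
10: 0x6f (blk 27, set 3) → L1-HIT  vc=[21, 7, 15, 13]
11: 0x34 (blk 13, set 1) → VC-HIT  vc=[21, 7, 15, 9]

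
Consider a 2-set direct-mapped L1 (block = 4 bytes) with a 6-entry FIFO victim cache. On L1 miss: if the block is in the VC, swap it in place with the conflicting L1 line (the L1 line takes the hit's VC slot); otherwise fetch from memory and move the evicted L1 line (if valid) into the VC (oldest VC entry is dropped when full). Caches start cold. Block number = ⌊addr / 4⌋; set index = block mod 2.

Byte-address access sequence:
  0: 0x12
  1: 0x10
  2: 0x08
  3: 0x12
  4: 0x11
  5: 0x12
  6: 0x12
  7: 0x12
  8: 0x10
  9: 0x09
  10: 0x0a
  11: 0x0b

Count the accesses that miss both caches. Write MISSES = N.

#0 0x12→b4/s0 MISS; vc=[]
#1 0x10→b4/s0 L1-HIT; vc=[]
#2 0x8→b2/s0 MISS; vc=[4]
#3 0x12→b4/s0 VC-HIT; vc=[2]
#4 0x11→b4/s0 L1-HIT; vc=[2]
#5 0x12→b4/s0 L1-HIT; vc=[2]
#6 0x12→b4/s0 L1-HIT; vc=[2]
#7 0x12→b4/s0 L1-HIT; vc=[2]
#8 0x10→b4/s0 L1-HIT; vc=[2]
#9 0x9→b2/s0 VC-HIT; vc=[4]
#10 0xa→b2/s0 L1-HIT; vc=[4]
#11 0xb→b2/s0 L1-HIT; vc=[4]

MISSES = 2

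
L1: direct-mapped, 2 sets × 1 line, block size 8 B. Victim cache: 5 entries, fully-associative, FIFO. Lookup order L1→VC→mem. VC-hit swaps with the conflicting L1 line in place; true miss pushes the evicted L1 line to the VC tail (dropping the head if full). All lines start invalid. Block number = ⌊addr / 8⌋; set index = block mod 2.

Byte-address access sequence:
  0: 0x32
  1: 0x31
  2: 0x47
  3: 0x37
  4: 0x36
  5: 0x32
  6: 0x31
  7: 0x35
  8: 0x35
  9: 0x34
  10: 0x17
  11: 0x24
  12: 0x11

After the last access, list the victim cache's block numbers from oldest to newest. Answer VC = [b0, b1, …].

VC = [8, 6, 4]

0: 0x32 (blk 6, set 0) → MISS  vc=[]
1: 0x31 (blk 6, set 0) → L1-HIT  vc=[]
2: 0x47 (blk 8, set 0) → MISS  vc=[6]
3: 0x37 (blk 6, set 0) → VC-HIT  vc=[8]
4: 0x36 (blk 6, set 0) → L1-HIT  vc=[8]
5: 0x32 (blk 6, set 0) → L1-HIT  vc=[8]
6: 0x31 (blk 6, set 0) → L1-HIT  vc=[8]
7: 0x35 (blk 6, set 0) → L1-HIT  vc=[8]
8: 0x35 (blk 6, set 0) → L1-HIT  vc=[8]
9: 0x34 (blk 6, set 0) → L1-HIT  vc=[8]
10: 0x17 (blk 2, set 0) → MISS  vc=[8, 6]
11: 0x24 (blk 4, set 0) → MISS  vc=[8, 6, 2]
12: 0x11 (blk 2, set 0) → VC-HIT  vc=[8, 6, 4]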